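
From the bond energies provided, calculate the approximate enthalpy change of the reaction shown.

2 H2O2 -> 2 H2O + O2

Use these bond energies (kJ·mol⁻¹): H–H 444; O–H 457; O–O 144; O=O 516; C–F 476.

Bonds broken (reactants):
  O–H: 4 × 457 = 1828
  O–O: 2 × 144 = 288
  Σ(broken) = 2116 kJ
Bonds formed (products):
  O–H: 4 × 457 = 1828
  O=O: 1 × 516 = 516
  Σ(formed) = 2344 kJ
ΔH = Σ(broken) − Σ(formed) = 2116 − 2344 = −228 kJ

ΔH ≈ −228 kJ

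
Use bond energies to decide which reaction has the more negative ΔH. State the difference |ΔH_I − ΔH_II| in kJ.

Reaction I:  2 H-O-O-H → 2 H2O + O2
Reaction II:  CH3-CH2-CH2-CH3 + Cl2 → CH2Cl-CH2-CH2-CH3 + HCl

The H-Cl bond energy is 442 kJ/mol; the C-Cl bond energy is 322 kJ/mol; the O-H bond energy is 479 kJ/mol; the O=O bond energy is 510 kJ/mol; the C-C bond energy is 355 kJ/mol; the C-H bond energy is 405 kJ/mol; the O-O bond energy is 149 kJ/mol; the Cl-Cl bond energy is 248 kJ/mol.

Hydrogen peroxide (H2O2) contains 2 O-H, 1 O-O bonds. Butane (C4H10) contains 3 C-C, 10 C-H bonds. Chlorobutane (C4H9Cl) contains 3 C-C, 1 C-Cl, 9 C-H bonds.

Reaction I, by 101 kJ

Reaction I:
  Bonds broken (reactants):
    O-H: 4 × 479 = 1916
    O-O: 2 × 149 = 298
    Σ(broken) = 2214 kJ
  Bonds formed (products):
    O-H: 4 × 479 = 1916
    O=O: 1 × 510 = 510
    Σ(formed) = 2426 kJ
  ΔH_I = 2214 − 2426 = −212 kJ
Reaction II:
  Bonds broken (reactants):
    C-C: 3 × 355 = 1065
    C-H: 10 × 405 = 4050
    Cl-Cl: 1 × 248 = 248
    Σ(broken) = 5363 kJ
  Bonds formed (products):
    C-C: 3 × 355 = 1065
    C-Cl: 1 × 322 = 322
    C-H: 9 × 405 = 3645
    H-Cl: 1 × 442 = 442
    Σ(formed) = 5474 kJ
  ΔH_II = 5363 − 5474 = −111 kJ
ΔH_I − ΔH_II = −101 kJ, so reaction I has the more negative ΔH; |ΔH_I − ΔH_II| = 101 kJ.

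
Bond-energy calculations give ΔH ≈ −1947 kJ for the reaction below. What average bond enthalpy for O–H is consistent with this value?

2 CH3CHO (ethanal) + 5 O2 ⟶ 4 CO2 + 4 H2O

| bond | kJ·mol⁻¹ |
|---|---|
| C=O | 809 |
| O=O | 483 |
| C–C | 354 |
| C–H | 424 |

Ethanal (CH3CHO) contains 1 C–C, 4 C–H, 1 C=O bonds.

Let D be the O–H bond energy.
Σ(broken) = 2×354 + 8×424 + 2×809 + 5×483 = 8133
Σ(formed) = 8×809 + 8×D = 6472 + 8D
ΔH = Σ(broken) − Σ(formed) = (8133) − (6472 + 8D) = +1661 − 8D
Setting this equal to −1947 kJ gives 8D = 3608, so D = 451 kJ/mol.

D(O–H) ≈ 451 kJ/mol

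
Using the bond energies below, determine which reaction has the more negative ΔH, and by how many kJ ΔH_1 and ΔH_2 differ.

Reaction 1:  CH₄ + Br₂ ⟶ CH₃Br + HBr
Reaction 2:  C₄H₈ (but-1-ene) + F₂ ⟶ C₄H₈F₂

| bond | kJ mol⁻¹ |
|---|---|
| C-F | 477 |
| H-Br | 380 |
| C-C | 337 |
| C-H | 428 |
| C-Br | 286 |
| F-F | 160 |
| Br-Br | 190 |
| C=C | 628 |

Reaction 2, by 455 kJ

Reaction 1:
  Bonds broken (reactants):
    Br-Br: 1 × 190 = 190
    C-H: 4 × 428 = 1712
    Σ(broken) = 1902 kJ
  Bonds formed (products):
    C-Br: 1 × 286 = 286
    C-H: 3 × 428 = 1284
    H-Br: 1 × 380 = 380
    Σ(formed) = 1950 kJ
  ΔH_1 = 1902 − 1950 = −48 kJ
Reaction 2:
  Bonds broken (reactants):
    C-C: 2 × 337 = 674
    C-H: 8 × 428 = 3424
    C=C: 1 × 628 = 628
    F-F: 1 × 160 = 160
    Σ(broken) = 4886 kJ
  Bonds formed (products):
    C-C: 3 × 337 = 1011
    C-F: 2 × 477 = 954
    C-H: 8 × 428 = 3424
    Σ(formed) = 5389 kJ
  ΔH_2 = 4886 − 5389 = −503 kJ
ΔH_1 − ΔH_2 = +455 kJ, so reaction 2 has the more negative ΔH; |ΔH_1 − ΔH_2| = 455 kJ.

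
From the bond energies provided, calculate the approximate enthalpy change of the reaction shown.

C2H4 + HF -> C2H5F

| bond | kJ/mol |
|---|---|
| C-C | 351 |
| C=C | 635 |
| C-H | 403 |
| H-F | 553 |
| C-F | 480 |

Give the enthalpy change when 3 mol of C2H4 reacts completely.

Bonds broken (reactants):
  C-H: 4 × 403 = 1612
  C=C: 1 × 635 = 635
  H-F: 1 × 553 = 553
  Σ(broken) = 2800 kJ
Bonds formed (products):
  C-C: 1 × 351 = 351
  C-F: 1 × 480 = 480
  C-H: 5 × 403 = 2015
  Σ(formed) = 2846 kJ
ΔH = Σ(broken) − Σ(formed) = 2800 − 2846 = −46 kJ
For 3× the reaction as written: 3 × (−46) = −138 kJ

ΔH = −138 kJ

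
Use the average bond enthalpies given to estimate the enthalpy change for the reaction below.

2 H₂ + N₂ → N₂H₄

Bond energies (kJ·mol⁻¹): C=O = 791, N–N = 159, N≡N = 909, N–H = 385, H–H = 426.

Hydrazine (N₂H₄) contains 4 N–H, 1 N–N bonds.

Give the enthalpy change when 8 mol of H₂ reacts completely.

ΔH = +248 kJ

Bonds broken (reactants):
  H–H: 2 × 426 = 852
  N≡N: 1 × 909 = 909
  Σ(broken) = 1761 kJ
Bonds formed (products):
  N–H: 4 × 385 = 1540
  N–N: 1 × 159 = 159
  Σ(formed) = 1699 kJ
ΔH = Σ(broken) − Σ(formed) = 1761 − 1699 = +62 kJ
For 4× the reaction as written: 4 × (+62) = +248 kJ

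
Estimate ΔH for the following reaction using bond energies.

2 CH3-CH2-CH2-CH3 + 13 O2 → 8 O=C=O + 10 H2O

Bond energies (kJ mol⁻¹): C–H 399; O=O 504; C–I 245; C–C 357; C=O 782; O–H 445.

ΔH ≈ −4738 kJ

Bonds broken (reactants):
  C–C: 6 × 357 = 2142
  C–H: 20 × 399 = 7980
  O=O: 13 × 504 = 6552
  Σ(broken) = 16674 kJ
Bonds formed (products):
  C=O: 16 × 782 = 12512
  O–H: 20 × 445 = 8900
  Σ(formed) = 21412 kJ
ΔH = Σ(broken) − Σ(formed) = 16674 − 21412 = −4738 kJ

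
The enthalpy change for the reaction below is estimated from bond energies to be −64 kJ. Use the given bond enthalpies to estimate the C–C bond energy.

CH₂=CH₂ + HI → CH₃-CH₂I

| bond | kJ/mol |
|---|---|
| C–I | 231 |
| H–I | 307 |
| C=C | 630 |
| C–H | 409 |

D(C–C) ≈ 361 kJ/mol

Let D be the C–C bond energy.
Σ(broken) = 4×409 + 1×630 + 1×307 = 2573
Σ(formed) = 1×D + 5×409 + 1×231 = 2276 + D
ΔH = Σ(broken) − Σ(formed) = (2573) − (2276 + D) = +297 − D
Setting this equal to −64 kJ gives D = 361 kJ/mol.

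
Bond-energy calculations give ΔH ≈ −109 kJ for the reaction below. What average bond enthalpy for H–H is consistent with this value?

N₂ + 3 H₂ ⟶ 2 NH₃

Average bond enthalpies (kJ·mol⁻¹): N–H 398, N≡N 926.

Let D be the H–H bond energy.
Σ(broken) = 3×D + 1×926 = 926 + 3D
Σ(formed) = 6×398 = 2388
ΔH = Σ(broken) − Σ(formed) = (926 + 3D) − (2388) = −1462 + 3D
Setting this equal to −109 kJ gives 3D = 1353, so D = 451 kJ/mol.

D(H–H) ≈ 451 kJ/mol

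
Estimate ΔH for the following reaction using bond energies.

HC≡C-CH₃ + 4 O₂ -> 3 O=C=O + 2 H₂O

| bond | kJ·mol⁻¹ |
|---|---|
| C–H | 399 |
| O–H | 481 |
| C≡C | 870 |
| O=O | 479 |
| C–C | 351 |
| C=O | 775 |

Bonds broken (reactants):
  C≡C: 1 × 870 = 870
  C–C: 1 × 351 = 351
  C–H: 4 × 399 = 1596
  O=O: 4 × 479 = 1916
  Σ(broken) = 4733 kJ
Bonds formed (products):
  C=O: 6 × 775 = 4650
  O–H: 4 × 481 = 1924
  Σ(formed) = 6574 kJ
ΔH = Σ(broken) − Σ(formed) = 4733 − 6574 = −1841 kJ

ΔH ≈ −1841 kJ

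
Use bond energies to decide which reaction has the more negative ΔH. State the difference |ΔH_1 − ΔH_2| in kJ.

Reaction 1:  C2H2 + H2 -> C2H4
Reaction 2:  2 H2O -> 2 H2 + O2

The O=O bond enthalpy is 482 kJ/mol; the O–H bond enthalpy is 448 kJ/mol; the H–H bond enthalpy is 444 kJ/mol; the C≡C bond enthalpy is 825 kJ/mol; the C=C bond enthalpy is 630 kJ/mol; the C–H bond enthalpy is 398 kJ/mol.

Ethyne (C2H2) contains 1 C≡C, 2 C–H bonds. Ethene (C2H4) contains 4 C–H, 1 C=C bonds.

Reaction 1:
  Bonds broken (reactants):
    C≡C: 1 × 825 = 825
    C–H: 2 × 398 = 796
    H–H: 1 × 444 = 444
    Σ(broken) = 2065 kJ
  Bonds formed (products):
    C–H: 4 × 398 = 1592
    C=C: 1 × 630 = 630
    Σ(formed) = 2222 kJ
  ΔH_1 = 2065 − 2222 = −157 kJ
Reaction 2:
  Bonds broken (reactants):
    O–H: 4 × 448 = 1792
    Σ(broken) = 1792 kJ
  Bonds formed (products):
    H–H: 2 × 444 = 888
    O=O: 1 × 482 = 482
    Σ(formed) = 1370 kJ
  ΔH_2 = 1792 − 1370 = +422 kJ
ΔH_1 − ΔH_2 = −579 kJ, so reaction 1 has the more negative ΔH; |ΔH_1 − ΔH_2| = 579 kJ.

Reaction 1, by 579 kJ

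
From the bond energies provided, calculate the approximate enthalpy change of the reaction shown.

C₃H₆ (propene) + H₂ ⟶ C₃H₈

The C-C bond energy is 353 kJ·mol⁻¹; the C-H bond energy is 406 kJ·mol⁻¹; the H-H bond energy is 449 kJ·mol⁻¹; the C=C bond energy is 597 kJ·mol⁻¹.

Bonds broken (reactants):
  C-C: 1 × 353 = 353
  C-H: 6 × 406 = 2436
  C=C: 1 × 597 = 597
  H-H: 1 × 449 = 449
  Σ(broken) = 3835 kJ
Bonds formed (products):
  C-C: 2 × 353 = 706
  C-H: 8 × 406 = 3248
  Σ(formed) = 3954 kJ
ΔH = Σ(broken) − Σ(formed) = 3835 − 3954 = −119 kJ

ΔH ≈ −119 kJ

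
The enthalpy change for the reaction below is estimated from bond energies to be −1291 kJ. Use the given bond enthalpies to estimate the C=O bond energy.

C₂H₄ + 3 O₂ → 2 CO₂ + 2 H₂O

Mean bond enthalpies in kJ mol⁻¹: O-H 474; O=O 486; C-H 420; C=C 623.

D(C=O) ≈ 789 kJ/mol

Let D be the C=O bond energy.
Σ(broken) = 4×420 + 1×623 + 3×486 = 3761
Σ(formed) = 4×D + 4×474 = 1896 + 4D
ΔH = Σ(broken) − Σ(formed) = (3761) − (1896 + 4D) = +1865 − 4D
Setting this equal to −1291 kJ gives 4D = 3156, so D = 789 kJ/mol.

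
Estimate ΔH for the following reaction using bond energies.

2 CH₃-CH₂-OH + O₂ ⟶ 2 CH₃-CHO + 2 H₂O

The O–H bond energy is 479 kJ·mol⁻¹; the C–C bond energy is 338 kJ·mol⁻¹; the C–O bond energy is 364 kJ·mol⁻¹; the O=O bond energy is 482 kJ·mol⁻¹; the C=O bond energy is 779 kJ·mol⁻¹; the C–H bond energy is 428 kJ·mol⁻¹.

ΔH ≈ −450 kJ

Bonds broken (reactants):
  C–C: 2 × 338 = 676
  C–H: 10 × 428 = 4280
  C–O: 2 × 364 = 728
  O–H: 2 × 479 = 958
  O=O: 1 × 482 = 482
  Σ(broken) = 7124 kJ
Bonds formed (products):
  C–C: 2 × 338 = 676
  C–H: 8 × 428 = 3424
  C=O: 2 × 779 = 1558
  O–H: 4 × 479 = 1916
  Σ(formed) = 7574 kJ
ΔH = Σ(broken) − Σ(formed) = 7124 − 7574 = −450 kJ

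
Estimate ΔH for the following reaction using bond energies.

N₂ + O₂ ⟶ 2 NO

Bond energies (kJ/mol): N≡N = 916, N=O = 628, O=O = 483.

Bonds broken (reactants):
  N≡N: 1 × 916 = 916
  O=O: 1 × 483 = 483
  Σ(broken) = 1399 kJ
Bonds formed (products):
  N=O: 2 × 628 = 1256
  Σ(formed) = 1256 kJ
ΔH = Σ(broken) − Σ(formed) = 1399 − 1256 = +143 kJ

ΔH ≈ +143 kJ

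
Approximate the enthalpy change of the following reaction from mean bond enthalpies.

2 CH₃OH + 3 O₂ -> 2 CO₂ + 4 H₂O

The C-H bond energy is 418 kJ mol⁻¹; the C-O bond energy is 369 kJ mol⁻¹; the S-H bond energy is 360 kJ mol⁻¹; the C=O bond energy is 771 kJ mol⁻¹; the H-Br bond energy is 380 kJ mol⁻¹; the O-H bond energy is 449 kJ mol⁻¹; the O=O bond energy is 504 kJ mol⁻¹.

Bonds broken (reactants):
  C-H: 6 × 418 = 2508
  C-O: 2 × 369 = 738
  O-H: 2 × 449 = 898
  O=O: 3 × 504 = 1512
  Σ(broken) = 5656 kJ
Bonds formed (products):
  C=O: 4 × 771 = 3084
  O-H: 8 × 449 = 3592
  Σ(formed) = 6676 kJ
ΔH = Σ(broken) − Σ(formed) = 5656 − 6676 = −1020 kJ

ΔH ≈ −1020 kJ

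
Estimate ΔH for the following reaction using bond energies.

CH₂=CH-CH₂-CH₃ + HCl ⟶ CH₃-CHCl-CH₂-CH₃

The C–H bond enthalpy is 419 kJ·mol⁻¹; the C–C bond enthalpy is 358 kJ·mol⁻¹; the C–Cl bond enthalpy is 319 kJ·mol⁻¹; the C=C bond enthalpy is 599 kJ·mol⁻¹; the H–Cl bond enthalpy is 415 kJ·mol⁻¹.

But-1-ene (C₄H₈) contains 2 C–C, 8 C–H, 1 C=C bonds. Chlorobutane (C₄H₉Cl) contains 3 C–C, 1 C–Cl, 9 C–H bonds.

ΔH ≈ −82 kJ

Bonds broken (reactants):
  C–C: 2 × 358 = 716
  C–H: 8 × 419 = 3352
  C=C: 1 × 599 = 599
  H–Cl: 1 × 415 = 415
  Σ(broken) = 5082 kJ
Bonds formed (products):
  C–C: 3 × 358 = 1074
  C–Cl: 1 × 319 = 319
  C–H: 9 × 419 = 3771
  Σ(formed) = 5164 kJ
ΔH = Σ(broken) − Σ(formed) = 5082 − 5164 = −82 kJ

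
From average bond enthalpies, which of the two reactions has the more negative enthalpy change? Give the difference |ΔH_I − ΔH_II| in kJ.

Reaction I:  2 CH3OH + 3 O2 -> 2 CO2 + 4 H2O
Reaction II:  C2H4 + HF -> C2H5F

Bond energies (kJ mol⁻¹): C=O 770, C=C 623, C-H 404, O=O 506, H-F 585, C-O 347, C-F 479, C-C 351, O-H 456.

Reaction I:
  Bonds broken (reactants):
    C-H: 6 × 404 = 2424
    C-O: 2 × 347 = 694
    O-H: 2 × 456 = 912
    O=O: 3 × 506 = 1518
    Σ(broken) = 5548 kJ
  Bonds formed (products):
    C=O: 4 × 770 = 3080
    O-H: 8 × 456 = 3648
    Σ(formed) = 6728 kJ
  ΔH_I = 5548 − 6728 = −1180 kJ
Reaction II:
  Bonds broken (reactants):
    C-H: 4 × 404 = 1616
    C=C: 1 × 623 = 623
    H-F: 1 × 585 = 585
    Σ(broken) = 2824 kJ
  Bonds formed (products):
    C-C: 1 × 351 = 351
    C-F: 1 × 479 = 479
    C-H: 5 × 404 = 2020
    Σ(formed) = 2850 kJ
  ΔH_II = 2824 − 2850 = −26 kJ
ΔH_I − ΔH_II = −1154 kJ, so reaction I has the more negative ΔH; |ΔH_I − ΔH_II| = 1154 kJ.

Reaction I, by 1154 kJ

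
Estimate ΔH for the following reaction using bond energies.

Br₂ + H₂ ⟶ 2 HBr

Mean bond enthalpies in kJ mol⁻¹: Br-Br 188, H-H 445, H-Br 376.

Bonds broken (reactants):
  Br-Br: 1 × 188 = 188
  H-H: 1 × 445 = 445
  Σ(broken) = 633 kJ
Bonds formed (products):
  H-Br: 2 × 376 = 752
  Σ(formed) = 752 kJ
ΔH = Σ(broken) − Σ(formed) = 633 − 752 = −119 kJ

ΔH ≈ −119 kJ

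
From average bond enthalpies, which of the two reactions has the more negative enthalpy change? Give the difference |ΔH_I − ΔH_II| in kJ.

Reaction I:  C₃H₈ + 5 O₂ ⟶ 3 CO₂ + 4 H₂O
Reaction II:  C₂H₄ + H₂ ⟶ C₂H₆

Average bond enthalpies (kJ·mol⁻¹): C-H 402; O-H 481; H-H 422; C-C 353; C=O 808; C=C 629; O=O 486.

Reaction I:
  Bonds broken (reactants):
    C-C: 2 × 353 = 706
    C-H: 8 × 402 = 3216
    O=O: 5 × 486 = 2430
    Σ(broken) = 6352 kJ
  Bonds formed (products):
    C=O: 6 × 808 = 4848
    O-H: 8 × 481 = 3848
    Σ(formed) = 8696 kJ
  ΔH_I = 6352 − 8696 = −2344 kJ
Reaction II:
  Bonds broken (reactants):
    C-H: 4 × 402 = 1608
    C=C: 1 × 629 = 629
    H-H: 1 × 422 = 422
    Σ(broken) = 2659 kJ
  Bonds formed (products):
    C-C: 1 × 353 = 353
    C-H: 6 × 402 = 2412
    Σ(formed) = 2765 kJ
  ΔH_II = 2659 − 2765 = −106 kJ
ΔH_I − ΔH_II = −2238 kJ, so reaction I has the more negative ΔH; |ΔH_I − ΔH_II| = 2238 kJ.

Reaction I, by 2238 kJ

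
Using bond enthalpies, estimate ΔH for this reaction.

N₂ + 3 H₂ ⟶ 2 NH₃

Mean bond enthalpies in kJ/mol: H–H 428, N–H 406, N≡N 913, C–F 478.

Bonds broken (reactants):
  H–H: 3 × 428 = 1284
  N≡N: 1 × 913 = 913
  Σ(broken) = 2197 kJ
Bonds formed (products):
  N–H: 6 × 406 = 2436
  Σ(formed) = 2436 kJ
ΔH = Σ(broken) − Σ(formed) = 2197 − 2436 = −239 kJ

ΔH ≈ −239 kJ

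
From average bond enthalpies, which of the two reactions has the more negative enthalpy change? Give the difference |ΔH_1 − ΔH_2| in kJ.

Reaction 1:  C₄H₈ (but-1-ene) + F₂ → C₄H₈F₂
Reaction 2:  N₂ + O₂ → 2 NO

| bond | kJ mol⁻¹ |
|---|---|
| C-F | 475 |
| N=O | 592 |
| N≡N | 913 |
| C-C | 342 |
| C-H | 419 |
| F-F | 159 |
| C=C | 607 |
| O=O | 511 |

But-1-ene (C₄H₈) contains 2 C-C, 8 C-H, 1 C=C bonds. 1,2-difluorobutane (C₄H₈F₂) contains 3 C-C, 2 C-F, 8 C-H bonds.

Reaction 1, by 766 kJ

Reaction 1:
  Bonds broken (reactants):
    C-C: 2 × 342 = 684
    C-H: 8 × 419 = 3352
    C=C: 1 × 607 = 607
    F-F: 1 × 159 = 159
    Σ(broken) = 4802 kJ
  Bonds formed (products):
    C-C: 3 × 342 = 1026
    C-F: 2 × 475 = 950
    C-H: 8 × 419 = 3352
    Σ(formed) = 5328 kJ
  ΔH_1 = 4802 − 5328 = −526 kJ
Reaction 2:
  Bonds broken (reactants):
    N≡N: 1 × 913 = 913
    O=O: 1 × 511 = 511
    Σ(broken) = 1424 kJ
  Bonds formed (products):
    N=O: 2 × 592 = 1184
    Σ(formed) = 1184 kJ
  ΔH_2 = 1424 − 1184 = +240 kJ
ΔH_1 − ΔH_2 = −766 kJ, so reaction 1 has the more negative ΔH; |ΔH_1 − ΔH_2| = 766 kJ.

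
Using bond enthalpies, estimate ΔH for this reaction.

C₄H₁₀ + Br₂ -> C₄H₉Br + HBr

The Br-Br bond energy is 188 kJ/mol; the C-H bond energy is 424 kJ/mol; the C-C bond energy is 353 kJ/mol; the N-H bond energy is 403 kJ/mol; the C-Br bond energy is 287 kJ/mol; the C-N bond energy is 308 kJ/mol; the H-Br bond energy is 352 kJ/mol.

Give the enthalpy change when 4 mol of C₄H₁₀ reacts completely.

ΔH = −108 kJ

Bonds broken (reactants):
  Br-Br: 1 × 188 = 188
  C-C: 3 × 353 = 1059
  C-H: 10 × 424 = 4240
  Σ(broken) = 5487 kJ
Bonds formed (products):
  C-Br: 1 × 287 = 287
  C-C: 3 × 353 = 1059
  C-H: 9 × 424 = 3816
  H-Br: 1 × 352 = 352
  Σ(formed) = 5514 kJ
ΔH = Σ(broken) − Σ(formed) = 5487 − 5514 = −27 kJ
For 4× the reaction as written: 4 × (−27) = −108 kJ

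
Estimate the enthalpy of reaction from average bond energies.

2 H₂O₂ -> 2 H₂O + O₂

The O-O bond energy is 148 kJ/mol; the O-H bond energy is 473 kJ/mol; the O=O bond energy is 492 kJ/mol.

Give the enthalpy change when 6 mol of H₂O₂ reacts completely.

ΔH = −588 kJ

Bonds broken (reactants):
  O-H: 4 × 473 = 1892
  O-O: 2 × 148 = 296
  Σ(broken) = 2188 kJ
Bonds formed (products):
  O-H: 4 × 473 = 1892
  O=O: 1 × 492 = 492
  Σ(formed) = 2384 kJ
ΔH = Σ(broken) − Σ(formed) = 2188 − 2384 = −196 kJ
For 3× the reaction as written: 3 × (−196) = −588 kJ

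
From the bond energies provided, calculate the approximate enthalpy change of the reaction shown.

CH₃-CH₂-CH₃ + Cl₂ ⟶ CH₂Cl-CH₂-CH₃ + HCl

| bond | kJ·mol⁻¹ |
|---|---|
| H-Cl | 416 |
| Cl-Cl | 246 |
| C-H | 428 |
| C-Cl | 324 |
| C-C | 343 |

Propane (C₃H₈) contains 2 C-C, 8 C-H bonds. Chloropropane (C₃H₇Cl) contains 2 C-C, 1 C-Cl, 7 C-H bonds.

Bonds broken (reactants):
  C-C: 2 × 343 = 686
  C-H: 8 × 428 = 3424
  Cl-Cl: 1 × 246 = 246
  Σ(broken) = 4356 kJ
Bonds formed (products):
  C-C: 2 × 343 = 686
  C-Cl: 1 × 324 = 324
  C-H: 7 × 428 = 2996
  H-Cl: 1 × 416 = 416
  Σ(formed) = 4422 kJ
ΔH = Σ(broken) − Σ(formed) = 4356 − 4422 = −66 kJ

ΔH ≈ −66 kJ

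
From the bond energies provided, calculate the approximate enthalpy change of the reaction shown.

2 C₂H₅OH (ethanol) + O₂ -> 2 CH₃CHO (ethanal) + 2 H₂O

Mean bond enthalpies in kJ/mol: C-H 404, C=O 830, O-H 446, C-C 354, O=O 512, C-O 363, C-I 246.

ΔH ≈ −506 kJ

Bonds broken (reactants):
  C-C: 2 × 354 = 708
  C-H: 10 × 404 = 4040
  C-O: 2 × 363 = 726
  O-H: 2 × 446 = 892
  O=O: 1 × 512 = 512
  Σ(broken) = 6878 kJ
Bonds formed (products):
  C-C: 2 × 354 = 708
  C-H: 8 × 404 = 3232
  C=O: 2 × 830 = 1660
  O-H: 4 × 446 = 1784
  Σ(formed) = 7384 kJ
ΔH = Σ(broken) − Σ(formed) = 6878 − 7384 = −506 kJ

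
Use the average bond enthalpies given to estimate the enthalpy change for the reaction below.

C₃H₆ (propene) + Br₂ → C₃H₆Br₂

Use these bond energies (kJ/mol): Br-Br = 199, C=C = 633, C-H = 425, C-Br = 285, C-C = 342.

ΔH ≈ −80 kJ

Bonds broken (reactants):
  Br-Br: 1 × 199 = 199
  C-C: 1 × 342 = 342
  C-H: 6 × 425 = 2550
  C=C: 1 × 633 = 633
  Σ(broken) = 3724 kJ
Bonds formed (products):
  C-Br: 2 × 285 = 570
  C-C: 2 × 342 = 684
  C-H: 6 × 425 = 2550
  Σ(formed) = 3804 kJ
ΔH = Σ(broken) − Σ(formed) = 3724 − 3804 = −80 kJ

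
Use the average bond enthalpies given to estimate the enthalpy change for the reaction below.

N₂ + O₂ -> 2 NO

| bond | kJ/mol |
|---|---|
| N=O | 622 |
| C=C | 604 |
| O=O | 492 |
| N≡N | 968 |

ΔH ≈ +216 kJ

Bonds broken (reactants):
  N≡N: 1 × 968 = 968
  O=O: 1 × 492 = 492
  Σ(broken) = 1460 kJ
Bonds formed (products):
  N=O: 2 × 622 = 1244
  Σ(formed) = 1244 kJ
ΔH = Σ(broken) − Σ(formed) = 1460 − 1244 = +216 kJ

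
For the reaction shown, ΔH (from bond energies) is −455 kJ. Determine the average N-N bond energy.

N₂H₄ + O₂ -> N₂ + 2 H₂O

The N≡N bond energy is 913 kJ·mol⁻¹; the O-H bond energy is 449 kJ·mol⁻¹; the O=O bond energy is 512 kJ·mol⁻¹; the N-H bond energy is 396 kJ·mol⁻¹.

D(N-N) ≈ 158 kJ/mol

Let D be the N-N bond energy.
Σ(broken) = 4×396 + 1×D + 1×512 = 2096 + D
Σ(formed) = 1×913 + 4×449 = 2709
ΔH = Σ(broken) − Σ(formed) = (2096 + D) − (2709) = −613 + D
Setting this equal to −455 kJ gives D = 158 kJ/mol.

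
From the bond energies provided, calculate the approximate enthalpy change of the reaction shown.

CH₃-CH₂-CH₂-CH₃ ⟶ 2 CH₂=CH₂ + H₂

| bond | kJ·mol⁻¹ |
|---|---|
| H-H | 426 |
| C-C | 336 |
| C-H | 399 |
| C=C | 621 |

Bonds broken (reactants):
  C-C: 3 × 336 = 1008
  C-H: 10 × 399 = 3990
  Σ(broken) = 4998 kJ
Bonds formed (products):
  C-H: 8 × 399 = 3192
  C=C: 2 × 621 = 1242
  H-H: 1 × 426 = 426
  Σ(formed) = 4860 kJ
ΔH = Σ(broken) − Σ(formed) = 4998 − 4860 = +138 kJ

ΔH ≈ +138 kJ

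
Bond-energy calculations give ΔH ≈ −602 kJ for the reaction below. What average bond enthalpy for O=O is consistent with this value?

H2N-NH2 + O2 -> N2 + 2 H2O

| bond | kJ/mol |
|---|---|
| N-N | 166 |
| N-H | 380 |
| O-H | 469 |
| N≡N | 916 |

D(O=O) ≈ 504 kJ/mol

Let D be the O=O bond energy.
Σ(broken) = 4×380 + 1×166 + 1×D = 1686 + D
Σ(formed) = 1×916 + 4×469 = 2792
ΔH = Σ(broken) − Σ(formed) = (1686 + D) − (2792) = −1106 + D
Setting this equal to −602 kJ gives D = 504 kJ/mol.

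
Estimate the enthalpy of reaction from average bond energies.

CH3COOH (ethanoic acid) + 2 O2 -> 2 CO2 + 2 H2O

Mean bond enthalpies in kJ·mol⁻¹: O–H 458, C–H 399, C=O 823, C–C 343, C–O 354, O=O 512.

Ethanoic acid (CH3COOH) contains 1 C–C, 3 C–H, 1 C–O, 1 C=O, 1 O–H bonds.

Bonds broken (reactants):
  C–C: 1 × 343 = 343
  C–H: 3 × 399 = 1197
  C–O: 1 × 354 = 354
  C=O: 1 × 823 = 823
  O–H: 1 × 458 = 458
  O=O: 2 × 512 = 1024
  Σ(broken) = 4199 kJ
Bonds formed (products):
  C=O: 4 × 823 = 3292
  O–H: 4 × 458 = 1832
  Σ(formed) = 5124 kJ
ΔH = Σ(broken) − Σ(formed) = 4199 − 5124 = −925 kJ

ΔH ≈ −925 kJ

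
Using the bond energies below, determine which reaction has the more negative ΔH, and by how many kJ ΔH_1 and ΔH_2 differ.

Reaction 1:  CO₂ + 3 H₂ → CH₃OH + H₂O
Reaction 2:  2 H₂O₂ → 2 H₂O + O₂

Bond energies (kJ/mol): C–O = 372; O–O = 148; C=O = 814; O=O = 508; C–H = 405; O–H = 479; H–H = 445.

Reaction 2, by 151 kJ

Reaction 1:
  Bonds broken (reactants):
    C=O: 2 × 814 = 1628
    H–H: 3 × 445 = 1335
    Σ(broken) = 2963 kJ
  Bonds formed (products):
    C–H: 3 × 405 = 1215
    C–O: 1 × 372 = 372
    O–H: 3 × 479 = 1437
    Σ(formed) = 3024 kJ
  ΔH_1 = 2963 − 3024 = −61 kJ
Reaction 2:
  Bonds broken (reactants):
    O–H: 4 × 479 = 1916
    O–O: 2 × 148 = 296
    Σ(broken) = 2212 kJ
  Bonds formed (products):
    O–H: 4 × 479 = 1916
    O=O: 1 × 508 = 508
    Σ(formed) = 2424 kJ
  ΔH_2 = 2212 − 2424 = −212 kJ
ΔH_1 − ΔH_2 = +151 kJ, so reaction 2 has the more negative ΔH; |ΔH_1 − ΔH_2| = 151 kJ.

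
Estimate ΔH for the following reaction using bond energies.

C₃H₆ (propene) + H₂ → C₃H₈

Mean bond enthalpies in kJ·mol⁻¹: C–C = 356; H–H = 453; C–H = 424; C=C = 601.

Bonds broken (reactants):
  C–C: 1 × 356 = 356
  C–H: 6 × 424 = 2544
  C=C: 1 × 601 = 601
  H–H: 1 × 453 = 453
  Σ(broken) = 3954 kJ
Bonds formed (products):
  C–C: 2 × 356 = 712
  C–H: 8 × 424 = 3392
  Σ(formed) = 4104 kJ
ΔH = Σ(broken) − Σ(formed) = 3954 − 4104 = −150 kJ

ΔH ≈ −150 kJ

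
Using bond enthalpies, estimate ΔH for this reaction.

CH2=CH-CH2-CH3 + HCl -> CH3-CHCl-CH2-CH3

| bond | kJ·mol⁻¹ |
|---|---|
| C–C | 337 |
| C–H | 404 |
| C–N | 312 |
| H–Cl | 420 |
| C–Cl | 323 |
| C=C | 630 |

ΔH ≈ −14 kJ

Bonds broken (reactants):
  C–C: 2 × 337 = 674
  C–H: 8 × 404 = 3232
  C=C: 1 × 630 = 630
  H–Cl: 1 × 420 = 420
  Σ(broken) = 4956 kJ
Bonds formed (products):
  C–C: 3 × 337 = 1011
  C–Cl: 1 × 323 = 323
  C–H: 9 × 404 = 3636
  Σ(formed) = 4970 kJ
ΔH = Σ(broken) − Σ(formed) = 4956 − 4970 = −14 kJ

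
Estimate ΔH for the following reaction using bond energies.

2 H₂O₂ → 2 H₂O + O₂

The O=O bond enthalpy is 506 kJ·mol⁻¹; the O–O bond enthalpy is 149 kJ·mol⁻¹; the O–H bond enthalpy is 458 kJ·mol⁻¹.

Bonds broken (reactants):
  O–H: 4 × 458 = 1832
  O–O: 2 × 149 = 298
  Σ(broken) = 2130 kJ
Bonds formed (products):
  O–H: 4 × 458 = 1832
  O=O: 1 × 506 = 506
  Σ(formed) = 2338 kJ
ΔH = Σ(broken) − Σ(formed) = 2130 − 2338 = −208 kJ

ΔH ≈ −208 kJ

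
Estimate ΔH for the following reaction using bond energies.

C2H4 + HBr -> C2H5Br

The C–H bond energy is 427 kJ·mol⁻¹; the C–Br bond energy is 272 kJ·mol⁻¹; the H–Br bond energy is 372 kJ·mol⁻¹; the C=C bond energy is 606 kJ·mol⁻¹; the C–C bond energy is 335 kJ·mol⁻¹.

ΔH ≈ −56 kJ

Bonds broken (reactants):
  C–H: 4 × 427 = 1708
  C=C: 1 × 606 = 606
  H–Br: 1 × 372 = 372
  Σ(broken) = 2686 kJ
Bonds formed (products):
  C–Br: 1 × 272 = 272
  C–C: 1 × 335 = 335
  C–H: 5 × 427 = 2135
  Σ(formed) = 2742 kJ
ΔH = Σ(broken) − Σ(formed) = 2686 − 2742 = −56 kJ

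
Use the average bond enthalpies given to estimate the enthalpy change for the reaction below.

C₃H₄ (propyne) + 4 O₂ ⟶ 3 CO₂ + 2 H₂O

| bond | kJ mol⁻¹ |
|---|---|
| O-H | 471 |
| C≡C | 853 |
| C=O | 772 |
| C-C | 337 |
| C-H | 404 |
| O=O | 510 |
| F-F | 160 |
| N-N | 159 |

Bonds broken (reactants):
  C≡C: 1 × 853 = 853
  C-C: 1 × 337 = 337
  C-H: 4 × 404 = 1616
  O=O: 4 × 510 = 2040
  Σ(broken) = 4846 kJ
Bonds formed (products):
  C=O: 6 × 772 = 4632
  O-H: 4 × 471 = 1884
  Σ(formed) = 6516 kJ
ΔH = Σ(broken) − Σ(formed) = 4846 − 6516 = −1670 kJ

ΔH ≈ −1670 kJ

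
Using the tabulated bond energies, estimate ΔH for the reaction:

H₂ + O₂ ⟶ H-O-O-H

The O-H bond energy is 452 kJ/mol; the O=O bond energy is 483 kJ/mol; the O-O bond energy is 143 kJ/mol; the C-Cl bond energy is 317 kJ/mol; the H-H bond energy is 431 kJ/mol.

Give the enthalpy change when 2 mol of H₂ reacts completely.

Bonds broken (reactants):
  H-H: 1 × 431 = 431
  O=O: 1 × 483 = 483
  Σ(broken) = 914 kJ
Bonds formed (products):
  O-H: 2 × 452 = 904
  O-O: 1 × 143 = 143
  Σ(formed) = 1047 kJ
ΔH = Σ(broken) − Σ(formed) = 914 − 1047 = −133 kJ
For 2× the reaction as written: 2 × (−133) = −266 kJ

ΔH = −266 kJ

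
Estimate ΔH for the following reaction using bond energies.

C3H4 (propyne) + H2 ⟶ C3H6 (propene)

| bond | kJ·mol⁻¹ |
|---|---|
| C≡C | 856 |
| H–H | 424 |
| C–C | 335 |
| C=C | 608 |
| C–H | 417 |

Bonds broken (reactants):
  C≡C: 1 × 856 = 856
  C–C: 1 × 335 = 335
  C–H: 4 × 417 = 1668
  H–H: 1 × 424 = 424
  Σ(broken) = 3283 kJ
Bonds formed (products):
  C–C: 1 × 335 = 335
  C–H: 6 × 417 = 2502
  C=C: 1 × 608 = 608
  Σ(formed) = 3445 kJ
ΔH = Σ(broken) − Σ(formed) = 3283 − 3445 = −162 kJ

ΔH ≈ −162 kJ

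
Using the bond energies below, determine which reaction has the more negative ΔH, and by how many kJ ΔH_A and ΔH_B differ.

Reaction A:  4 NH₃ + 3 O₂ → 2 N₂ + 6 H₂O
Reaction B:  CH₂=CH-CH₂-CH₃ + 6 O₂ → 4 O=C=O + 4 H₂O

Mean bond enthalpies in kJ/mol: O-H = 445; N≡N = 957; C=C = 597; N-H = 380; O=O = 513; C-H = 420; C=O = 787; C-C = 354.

Reaction A:
  Bonds broken (reactants):
    N-H: 12 × 380 = 4560
    O=O: 3 × 513 = 1539
    Σ(broken) = 6099 kJ
  Bonds formed (products):
    N≡N: 2 × 957 = 1914
    O-H: 12 × 445 = 5340
    Σ(formed) = 7254 kJ
  ΔH_A = 6099 − 7254 = −1155 kJ
Reaction B:
  Bonds broken (reactants):
    C-C: 2 × 354 = 708
    C-H: 8 × 420 = 3360
    C=C: 1 × 597 = 597
    O=O: 6 × 513 = 3078
    Σ(broken) = 7743 kJ
  Bonds formed (products):
    C=O: 8 × 787 = 6296
    O-H: 8 × 445 = 3560
    Σ(formed) = 9856 kJ
  ΔH_B = 7743 − 9856 = −2113 kJ
ΔH_A − ΔH_B = +958 kJ, so reaction B has the more negative ΔH; |ΔH_A − ΔH_B| = 958 kJ.

Reaction B, by 958 kJ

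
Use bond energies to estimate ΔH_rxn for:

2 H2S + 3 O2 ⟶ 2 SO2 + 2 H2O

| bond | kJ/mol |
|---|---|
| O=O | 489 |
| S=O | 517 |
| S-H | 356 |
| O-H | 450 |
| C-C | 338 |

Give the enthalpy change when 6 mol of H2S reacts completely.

ΔH = −2931 kJ

Bonds broken (reactants):
  O=O: 3 × 489 = 1467
  S-H: 4 × 356 = 1424
  Σ(broken) = 2891 kJ
Bonds formed (products):
  O-H: 4 × 450 = 1800
  S=O: 4 × 517 = 2068
  Σ(formed) = 3868 kJ
ΔH = Σ(broken) − Σ(formed) = 2891 − 3868 = −977 kJ
For 3× the reaction as written: 3 × (−977) = −2931 kJ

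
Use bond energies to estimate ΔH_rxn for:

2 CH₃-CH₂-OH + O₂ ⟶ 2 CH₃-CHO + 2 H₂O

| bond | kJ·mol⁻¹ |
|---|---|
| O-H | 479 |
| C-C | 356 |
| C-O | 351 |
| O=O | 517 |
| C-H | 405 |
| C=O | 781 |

ΔH ≈ −491 kJ

Bonds broken (reactants):
  C-C: 2 × 356 = 712
  C-H: 10 × 405 = 4050
  C-O: 2 × 351 = 702
  O-H: 2 × 479 = 958
  O=O: 1 × 517 = 517
  Σ(broken) = 6939 kJ
Bonds formed (products):
  C-C: 2 × 356 = 712
  C-H: 8 × 405 = 3240
  C=O: 2 × 781 = 1562
  O-H: 4 × 479 = 1916
  Σ(formed) = 7430 kJ
ΔH = Σ(broken) − Σ(formed) = 6939 − 7430 = −491 kJ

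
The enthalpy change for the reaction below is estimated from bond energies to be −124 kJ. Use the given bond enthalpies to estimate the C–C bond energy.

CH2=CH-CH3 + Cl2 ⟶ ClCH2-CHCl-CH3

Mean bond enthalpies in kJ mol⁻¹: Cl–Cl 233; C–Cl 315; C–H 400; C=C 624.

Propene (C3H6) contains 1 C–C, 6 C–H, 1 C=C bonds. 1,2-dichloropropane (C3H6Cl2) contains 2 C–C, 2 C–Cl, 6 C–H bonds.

D(C–C) ≈ 351 kJ/mol

Let D be the C–C bond energy.
Σ(broken) = 1×D + 6×400 + 1×624 + 1×233 = 3257 + D
Σ(formed) = 2×D + 2×315 + 6×400 = 3030 + 2D
ΔH = Σ(broken) − Σ(formed) = (3257 + D) − (3030 + 2D) = +227 − D
Setting this equal to −124 kJ gives D = 351 kJ/mol.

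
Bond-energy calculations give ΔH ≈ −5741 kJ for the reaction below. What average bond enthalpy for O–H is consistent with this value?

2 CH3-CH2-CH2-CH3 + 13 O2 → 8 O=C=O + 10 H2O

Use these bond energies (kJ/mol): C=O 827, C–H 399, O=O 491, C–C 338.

D(O–H) ≈ 445 kJ/mol

Let D be the O–H bond energy.
Σ(broken) = 6×338 + 20×399 + 13×491 = 16391
Σ(formed) = 16×827 + 20×D = 13232 + 20D
ΔH = Σ(broken) − Σ(formed) = (16391) − (13232 + 20D) = +3159 − 20D
Setting this equal to −5741 kJ gives 20D = 8900, so D = 445 kJ/mol.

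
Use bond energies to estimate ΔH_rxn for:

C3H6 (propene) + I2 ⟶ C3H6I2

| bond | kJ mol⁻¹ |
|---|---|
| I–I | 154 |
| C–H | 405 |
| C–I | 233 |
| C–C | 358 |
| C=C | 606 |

ΔH ≈ −64 kJ

Bonds broken (reactants):
  C–C: 1 × 358 = 358
  C–H: 6 × 405 = 2430
  C=C: 1 × 606 = 606
  I–I: 1 × 154 = 154
  Σ(broken) = 3548 kJ
Bonds formed (products):
  C–C: 2 × 358 = 716
  C–H: 6 × 405 = 2430
  C–I: 2 × 233 = 466
  Σ(formed) = 3612 kJ
ΔH = Σ(broken) − Σ(formed) = 3548 − 3612 = −64 kJ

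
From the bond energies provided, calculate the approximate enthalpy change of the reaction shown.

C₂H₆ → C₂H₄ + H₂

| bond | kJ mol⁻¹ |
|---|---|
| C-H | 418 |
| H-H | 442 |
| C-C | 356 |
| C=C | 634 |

ΔH ≈ +116 kJ

Bonds broken (reactants):
  C-C: 1 × 356 = 356
  C-H: 6 × 418 = 2508
  Σ(broken) = 2864 kJ
Bonds formed (products):
  C-H: 4 × 418 = 1672
  C=C: 1 × 634 = 634
  H-H: 1 × 442 = 442
  Σ(formed) = 2748 kJ
ΔH = Σ(broken) − Σ(formed) = 2864 − 2748 = +116 kJ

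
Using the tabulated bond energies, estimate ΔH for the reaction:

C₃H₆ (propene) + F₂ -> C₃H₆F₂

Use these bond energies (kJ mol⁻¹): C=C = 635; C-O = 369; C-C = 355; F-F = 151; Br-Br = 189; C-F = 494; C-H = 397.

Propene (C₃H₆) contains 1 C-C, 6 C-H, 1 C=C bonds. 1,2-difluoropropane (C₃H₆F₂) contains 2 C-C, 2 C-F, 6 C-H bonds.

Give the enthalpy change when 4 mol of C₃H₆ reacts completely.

Bonds broken (reactants):
  C-C: 1 × 355 = 355
  C-H: 6 × 397 = 2382
  C=C: 1 × 635 = 635
  F-F: 1 × 151 = 151
  Σ(broken) = 3523 kJ
Bonds formed (products):
  C-C: 2 × 355 = 710
  C-F: 2 × 494 = 988
  C-H: 6 × 397 = 2382
  Σ(formed) = 4080 kJ
ΔH = Σ(broken) − Σ(formed) = 3523 − 4080 = −557 kJ
For 4× the reaction as written: 4 × (−557) = −2228 kJ

ΔH = −2228 kJ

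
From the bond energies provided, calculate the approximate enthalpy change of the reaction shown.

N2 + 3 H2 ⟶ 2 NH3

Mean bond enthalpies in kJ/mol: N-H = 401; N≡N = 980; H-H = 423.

Bonds broken (reactants):
  H-H: 3 × 423 = 1269
  N≡N: 1 × 980 = 980
  Σ(broken) = 2249 kJ
Bonds formed (products):
  N-H: 6 × 401 = 2406
  Σ(formed) = 2406 kJ
ΔH = Σ(broken) − Σ(formed) = 2249 − 2406 = −157 kJ

ΔH ≈ −157 kJ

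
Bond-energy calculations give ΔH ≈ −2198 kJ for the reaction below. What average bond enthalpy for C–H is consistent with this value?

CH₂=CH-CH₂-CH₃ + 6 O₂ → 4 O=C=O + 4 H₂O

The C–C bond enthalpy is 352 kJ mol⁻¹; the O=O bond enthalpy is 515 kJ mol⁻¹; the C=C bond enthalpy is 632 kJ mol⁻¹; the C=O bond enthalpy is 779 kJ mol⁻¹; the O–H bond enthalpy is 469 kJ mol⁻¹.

D(C–H) ≈ 420 kJ/mol

Let D be the C–H bond energy.
Σ(broken) = 2×352 + 8×D + 1×632 + 6×515 = 4426 + 8D
Σ(formed) = 8×779 + 8×469 = 9984
ΔH = Σ(broken) − Σ(formed) = (4426 + 8D) − (9984) = −5558 + 8D
Setting this equal to −2198 kJ gives 8D = 3360, so D = 420 kJ/mol.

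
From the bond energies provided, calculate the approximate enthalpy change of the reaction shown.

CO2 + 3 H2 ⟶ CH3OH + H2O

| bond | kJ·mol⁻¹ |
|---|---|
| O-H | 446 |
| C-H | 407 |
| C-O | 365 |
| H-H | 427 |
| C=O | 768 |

Bonds broken (reactants):
  C=O: 2 × 768 = 1536
  H-H: 3 × 427 = 1281
  Σ(broken) = 2817 kJ
Bonds formed (products):
  C-H: 3 × 407 = 1221
  C-O: 1 × 365 = 365
  O-H: 3 × 446 = 1338
  Σ(formed) = 2924 kJ
ΔH = Σ(broken) − Σ(formed) = 2817 − 2924 = −107 kJ

ΔH ≈ −107 kJ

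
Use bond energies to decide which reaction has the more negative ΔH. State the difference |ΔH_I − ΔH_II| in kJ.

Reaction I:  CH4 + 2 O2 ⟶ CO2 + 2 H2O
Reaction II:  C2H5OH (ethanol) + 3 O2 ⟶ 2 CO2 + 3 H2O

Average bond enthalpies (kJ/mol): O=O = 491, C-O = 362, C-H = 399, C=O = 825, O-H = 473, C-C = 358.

Reaction I:
  Bonds broken (reactants):
    C-H: 4 × 399 = 1596
    O=O: 2 × 491 = 982
    Σ(broken) = 2578 kJ
  Bonds formed (products):
    C=O: 2 × 825 = 1650
    O-H: 4 × 473 = 1892
    Σ(formed) = 3542 kJ
  ΔH_I = 2578 − 3542 = −964 kJ
Reaction II:
  Bonds broken (reactants):
    C-C: 1 × 358 = 358
    C-H: 5 × 399 = 1995
    C-O: 1 × 362 = 362
    O-H: 1 × 473 = 473
    O=O: 3 × 491 = 1473
    Σ(broken) = 4661 kJ
  Bonds formed (products):
    C=O: 4 × 825 = 3300
    O-H: 6 × 473 = 2838
    Σ(formed) = 6138 kJ
  ΔH_II = 4661 − 6138 = −1477 kJ
ΔH_I − ΔH_II = +513 kJ, so reaction II has the more negative ΔH; |ΔH_I − ΔH_II| = 513 kJ.

Reaction II, by 513 kJ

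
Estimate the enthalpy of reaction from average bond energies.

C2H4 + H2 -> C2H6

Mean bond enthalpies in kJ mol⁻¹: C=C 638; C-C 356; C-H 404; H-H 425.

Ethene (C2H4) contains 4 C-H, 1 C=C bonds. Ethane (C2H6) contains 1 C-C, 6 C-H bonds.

ΔH ≈ −101 kJ

Bonds broken (reactants):
  C-H: 4 × 404 = 1616
  C=C: 1 × 638 = 638
  H-H: 1 × 425 = 425
  Σ(broken) = 2679 kJ
Bonds formed (products):
  C-C: 1 × 356 = 356
  C-H: 6 × 404 = 2424
  Σ(formed) = 2780 kJ
ΔH = Σ(broken) − Σ(formed) = 2679 − 2780 = −101 kJ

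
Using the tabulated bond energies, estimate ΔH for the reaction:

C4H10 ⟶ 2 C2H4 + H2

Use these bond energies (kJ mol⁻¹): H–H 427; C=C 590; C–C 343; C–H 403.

ΔH ≈ +228 kJ

Bonds broken (reactants):
  C–C: 3 × 343 = 1029
  C–H: 10 × 403 = 4030
  Σ(broken) = 5059 kJ
Bonds formed (products):
  C–H: 8 × 403 = 3224
  C=C: 2 × 590 = 1180
  H–H: 1 × 427 = 427
  Σ(formed) = 4831 kJ
ΔH = Σ(broken) − Σ(formed) = 5059 − 4831 = +228 kJ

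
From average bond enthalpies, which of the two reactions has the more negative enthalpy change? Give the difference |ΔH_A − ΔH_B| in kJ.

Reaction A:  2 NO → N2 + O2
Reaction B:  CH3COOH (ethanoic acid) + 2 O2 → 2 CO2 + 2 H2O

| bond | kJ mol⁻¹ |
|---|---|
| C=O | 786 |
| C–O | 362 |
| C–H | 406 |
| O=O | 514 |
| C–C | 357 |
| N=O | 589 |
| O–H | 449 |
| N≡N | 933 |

Reaction B, by 471 kJ

Reaction A:
  Bonds broken (reactants):
    N=O: 2 × 589 = 1178
    Σ(broken) = 1178 kJ
  Bonds formed (products):
    N≡N: 1 × 933 = 933
    O=O: 1 × 514 = 514
    Σ(formed) = 1447 kJ
  ΔH_A = 1178 − 1447 = −269 kJ
Reaction B:
  Bonds broken (reactants):
    C–C: 1 × 357 = 357
    C–H: 3 × 406 = 1218
    C–O: 1 × 362 = 362
    C=O: 1 × 786 = 786
    O–H: 1 × 449 = 449
    O=O: 2 × 514 = 1028
    Σ(broken) = 4200 kJ
  Bonds formed (products):
    C=O: 4 × 786 = 3144
    O–H: 4 × 449 = 1796
    Σ(formed) = 4940 kJ
  ΔH_B = 4200 − 4940 = −740 kJ
ΔH_A − ΔH_B = +471 kJ, so reaction B has the more negative ΔH; |ΔH_A − ΔH_B| = 471 kJ.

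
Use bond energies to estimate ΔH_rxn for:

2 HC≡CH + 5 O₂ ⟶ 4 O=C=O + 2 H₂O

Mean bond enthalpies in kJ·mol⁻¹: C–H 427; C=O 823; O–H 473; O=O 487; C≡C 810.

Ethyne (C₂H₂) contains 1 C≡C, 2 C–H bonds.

Bonds broken (reactants):
  C≡C: 2 × 810 = 1620
  C–H: 4 × 427 = 1708
  O=O: 5 × 487 = 2435
  Σ(broken) = 5763 kJ
Bonds formed (products):
  C=O: 8 × 823 = 6584
  O–H: 4 × 473 = 1892
  Σ(formed) = 8476 kJ
ΔH = Σ(broken) − Σ(formed) = 5763 − 8476 = −2713 kJ

ΔH ≈ −2713 kJ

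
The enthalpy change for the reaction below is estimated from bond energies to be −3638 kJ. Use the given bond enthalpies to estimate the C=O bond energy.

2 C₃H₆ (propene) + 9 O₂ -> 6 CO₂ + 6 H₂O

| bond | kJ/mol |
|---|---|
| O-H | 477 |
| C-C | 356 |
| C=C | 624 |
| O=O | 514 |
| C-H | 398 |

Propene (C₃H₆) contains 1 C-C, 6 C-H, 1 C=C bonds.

Let D be the C=O bond energy.
Σ(broken) = 2×356 + 12×398 + 2×624 + 9×514 = 11362
Σ(formed) = 12×D + 12×477 = 5724 + 12D
ΔH = Σ(broken) − Σ(formed) = (11362) − (5724 + 12D) = +5638 − 12D
Setting this equal to −3638 kJ gives 12D = 9276, so D = 773 kJ/mol.

D(C=O) ≈ 773 kJ/mol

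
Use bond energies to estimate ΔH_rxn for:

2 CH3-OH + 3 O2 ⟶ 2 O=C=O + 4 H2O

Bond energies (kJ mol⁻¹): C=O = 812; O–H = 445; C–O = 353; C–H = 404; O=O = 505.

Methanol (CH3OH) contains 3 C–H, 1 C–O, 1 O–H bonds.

Bonds broken (reactants):
  C–H: 6 × 404 = 2424
  C–O: 2 × 353 = 706
  O–H: 2 × 445 = 890
  O=O: 3 × 505 = 1515
  Σ(broken) = 5535 kJ
Bonds formed (products):
  C=O: 4 × 812 = 3248
  O–H: 8 × 445 = 3560
  Σ(formed) = 6808 kJ
ΔH = Σ(broken) − Σ(formed) = 5535 − 6808 = −1273 kJ

ΔH ≈ −1273 kJ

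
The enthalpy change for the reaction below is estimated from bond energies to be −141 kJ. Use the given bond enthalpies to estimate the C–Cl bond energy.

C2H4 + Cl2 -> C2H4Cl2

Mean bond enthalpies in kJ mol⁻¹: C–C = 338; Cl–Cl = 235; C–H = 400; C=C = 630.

D(C–Cl) ≈ 334 kJ/mol

Let D be the C–Cl bond energy.
Σ(broken) = 4×400 + 1×630 + 1×235 = 2465
Σ(formed) = 1×338 + 2×D + 4×400 = 1938 + 2D
ΔH = Σ(broken) − Σ(formed) = (2465) − (1938 + 2D) = +527 − 2D
Setting this equal to −141 kJ gives 2D = 668, so D = 334 kJ/mol.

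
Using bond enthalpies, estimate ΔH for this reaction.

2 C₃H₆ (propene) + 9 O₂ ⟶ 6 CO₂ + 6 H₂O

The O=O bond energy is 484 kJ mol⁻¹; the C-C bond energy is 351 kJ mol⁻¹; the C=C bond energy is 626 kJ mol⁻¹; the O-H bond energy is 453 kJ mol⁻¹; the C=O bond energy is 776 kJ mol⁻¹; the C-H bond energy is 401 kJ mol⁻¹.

ΔH ≈ −3626 kJ

Bonds broken (reactants):
  C-C: 2 × 351 = 702
  C-H: 12 × 401 = 4812
  C=C: 2 × 626 = 1252
  O=O: 9 × 484 = 4356
  Σ(broken) = 11122 kJ
Bonds formed (products):
  C=O: 12 × 776 = 9312
  O-H: 12 × 453 = 5436
  Σ(formed) = 14748 kJ
ΔH = Σ(broken) − Σ(formed) = 11122 − 14748 = −3626 kJ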